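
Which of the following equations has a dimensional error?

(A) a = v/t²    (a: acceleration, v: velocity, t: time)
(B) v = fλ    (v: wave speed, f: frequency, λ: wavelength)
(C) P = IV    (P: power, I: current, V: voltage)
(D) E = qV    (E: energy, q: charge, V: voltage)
(A) a = v/t²

The equation (A) a = v/t² is dimensionally incorrect.

LHS (a): [L T^-2]
RHS (v/t²): [L T^-3] ✗

The dimensions do not match. The other three equations balance.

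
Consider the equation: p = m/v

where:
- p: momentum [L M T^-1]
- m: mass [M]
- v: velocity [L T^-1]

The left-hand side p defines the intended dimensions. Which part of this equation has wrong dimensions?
The right-hand side term m/v

p has dimensions [L M T^-1], but m/v has dimensions [L^-1 M T], so the term m/v is dimensionally wrong for p.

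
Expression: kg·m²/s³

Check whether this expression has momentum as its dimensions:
No

The expression kg·m²/s³ has dimensions [L^2 M T^-3], but momentum has dimensions [L M T^-1].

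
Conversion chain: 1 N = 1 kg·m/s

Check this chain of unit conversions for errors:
The chain is incorrect (it contains an error).

Incorrect: Newton is kg·m/s², not kg·m/s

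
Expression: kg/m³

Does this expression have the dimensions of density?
Yes

The expression kg/m³ has dimensions [L^-3 M], which is exactly density [L^-3 M].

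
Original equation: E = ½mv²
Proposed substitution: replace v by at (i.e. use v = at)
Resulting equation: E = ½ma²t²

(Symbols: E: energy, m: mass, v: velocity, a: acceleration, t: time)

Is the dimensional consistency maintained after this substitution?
Yes

[v] = [L T^-1] and [at] = [L T^-1]. These match, so the substitution replaces a quantity by one of the same dimensions and the result E = ½ma²t² has LHS [L^2 M T^-2] vs RHS [L^2 M T^-2] — still consistent.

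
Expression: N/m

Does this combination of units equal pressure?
No

The expression N/m has dimensions [M T^-2], but pressure has dimensions [L^-1 M T^-2].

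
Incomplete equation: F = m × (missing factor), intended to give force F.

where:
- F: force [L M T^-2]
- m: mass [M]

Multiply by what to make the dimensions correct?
a (acceleration), dimensions [L T^-2]

F has dimensions [L M T^-2] and m has dimensions [M].
The missing factor must have dimensions [L M T^-2] / [M] = [L T^-2], i.e. acceleration (a).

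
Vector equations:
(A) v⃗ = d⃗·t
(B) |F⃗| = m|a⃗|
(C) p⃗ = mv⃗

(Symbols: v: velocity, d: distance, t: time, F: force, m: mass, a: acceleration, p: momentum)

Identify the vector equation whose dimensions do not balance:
(A) v⃗ = d⃗·t

(A) v⃗ = d⃗·t: LHS [L T^-1], RHS [L T] ✗ — velocity is displacement per time; should be d⃗/t
(B) |F⃗| = m|a⃗|: LHS [L M T^-2], RHS [L M T^-2] ✓ — magnitudes of vectors are scalars
(C) p⃗ = mv⃗: LHS [L M T^-1], RHS [L M T^-1] ✓ — mass (scalar) times velocity (vector)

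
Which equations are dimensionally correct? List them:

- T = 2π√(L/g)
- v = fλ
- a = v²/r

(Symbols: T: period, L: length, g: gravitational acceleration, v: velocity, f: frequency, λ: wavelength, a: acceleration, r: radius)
Dimensionally correct: T = 2π√(L/g), v = fλ, a = v²/r
Dimensionally incorrect: none
Ordered (correct first, then incorrect): T = 2π√(L/g), v = fλ, a = v²/r

- T = 2π√(L/g): LHS [T], RHS [T] → correct ✓
- v = fλ: LHS [L T^-1], RHS [L T^-1] → correct ✓
- a = v²/r: LHS [L T^-2], RHS [L T^-2] → correct ✓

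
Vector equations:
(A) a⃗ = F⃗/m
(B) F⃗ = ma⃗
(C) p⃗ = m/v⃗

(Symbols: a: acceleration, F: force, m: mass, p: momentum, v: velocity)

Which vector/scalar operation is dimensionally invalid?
(C) p⃗ = m/v⃗

(A) a⃗ = F⃗/m: LHS [L T^-2], RHS [L T^-2] ✓ — force (vector) divided by mass (scalar)
(B) F⃗ = ma⃗: LHS [L M T^-2], RHS [L M T^-2] ✓ — Force and acceleration are vectors, mass is a scalar
(C) p⃗ = m/v⃗: LHS [L M T^-1], RHS [L^-1 M T] ✗ — momentum is mass times velocity; should be mv⃗ (and division by a vector is undefined)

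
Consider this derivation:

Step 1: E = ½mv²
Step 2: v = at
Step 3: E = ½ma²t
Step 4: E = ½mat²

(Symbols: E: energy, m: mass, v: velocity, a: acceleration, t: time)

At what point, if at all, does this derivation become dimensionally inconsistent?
Step 3

Step 1: E = ½mv² → LHS [L^2 M T^-2], RHS [L^2 M T^-2] ✓
Step 2: v = at → LHS [L T^-1], RHS [L T^-1] ✓
Step 3: E = ½ma²t → LHS [L^2 M T^-2], RHS [L^2 M T^-3] ✗

The first dimensional inconsistency appears in step 3: E = ½ma²t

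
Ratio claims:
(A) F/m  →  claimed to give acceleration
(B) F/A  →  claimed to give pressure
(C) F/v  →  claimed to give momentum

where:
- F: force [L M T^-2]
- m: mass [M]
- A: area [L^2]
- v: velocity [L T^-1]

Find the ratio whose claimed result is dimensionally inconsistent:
(C) F/v does not give momentum

(A) F/m: [L T^-2] = acceleration [L T^-2] ✓
(B) F/A: [L^-1 M T^-2] = pressure [L^-1 M T^-2] ✓
(C) F/v: [M T^-1] ≠ momentum [L M T^-1] ✗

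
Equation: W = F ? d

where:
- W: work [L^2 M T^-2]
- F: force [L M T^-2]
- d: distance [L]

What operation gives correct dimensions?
multiplication (×): W = F × d

W [L^2 M T^-2]; F [L M T^-2]; d [L].
F × d → [L^2 M T^-2] ✓
F ÷ d → [M T^-2] ✗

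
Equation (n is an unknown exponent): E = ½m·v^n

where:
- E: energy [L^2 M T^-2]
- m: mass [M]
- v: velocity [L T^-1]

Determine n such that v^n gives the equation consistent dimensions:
n = 2

E has dimensions [L^2 M T^-2]; v has dimensions [L T^-1].
The rest of the RHS has dimensions [M], so v^n must supply [L^2 T^-2].
With n = 2: ½m·v^2 has dimensions [L^2 M T^-2], matching the LHS ✓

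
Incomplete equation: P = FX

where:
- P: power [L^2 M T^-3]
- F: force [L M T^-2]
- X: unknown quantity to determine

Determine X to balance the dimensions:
X = v (velocity), dimensions [L T^-1]

P has dimensions [L^2 M T^-3]; the rest of the RHS (F) has dimensions [L M T^-2].
So X must have dimensions [L T^-1] — X = v (velocity).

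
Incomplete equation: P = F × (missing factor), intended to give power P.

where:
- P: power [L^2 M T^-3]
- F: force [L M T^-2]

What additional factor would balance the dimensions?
v (velocity), dimensions [L T^-1]

P has dimensions [L^2 M T^-3] and F has dimensions [L M T^-2].
The missing factor must have dimensions [L^2 M T^-3] / [L M T^-2] = [L T^-1], i.e. velocity (v).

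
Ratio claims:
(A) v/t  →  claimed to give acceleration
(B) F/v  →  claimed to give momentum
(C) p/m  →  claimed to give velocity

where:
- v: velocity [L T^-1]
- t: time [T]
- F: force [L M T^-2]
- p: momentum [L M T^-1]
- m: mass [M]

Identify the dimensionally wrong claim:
(B) F/v does not give momentum

(A) v/t: [L T^-2] = acceleration [L T^-2] ✓
(B) F/v: [M T^-1] ≠ momentum [L M T^-1] ✗
(C) p/m: [L T^-1] = velocity [L T^-1] ✓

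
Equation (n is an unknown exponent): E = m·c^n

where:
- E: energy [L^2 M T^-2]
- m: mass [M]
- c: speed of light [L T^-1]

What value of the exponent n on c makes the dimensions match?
n = 2

E has dimensions [L^2 M T^-2]; c has dimensions [L T^-1].
The rest of the RHS has dimensions [M], so c^n must supply [L^2 T^-2].
With n = 2: m·c^2 has dimensions [L^2 M T^-2], matching the LHS ✓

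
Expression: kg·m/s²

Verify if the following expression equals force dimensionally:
Yes

The expression kg·m/s² has dimensions [L M T^-2], which is exactly force [L M T^-2].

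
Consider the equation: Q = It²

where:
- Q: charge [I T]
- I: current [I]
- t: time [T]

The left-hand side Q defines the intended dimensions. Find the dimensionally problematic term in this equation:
The right-hand side term It²

Q has dimensions [I T], but It² has dimensions [I T^2], so the term It² is dimensionally wrong for Q.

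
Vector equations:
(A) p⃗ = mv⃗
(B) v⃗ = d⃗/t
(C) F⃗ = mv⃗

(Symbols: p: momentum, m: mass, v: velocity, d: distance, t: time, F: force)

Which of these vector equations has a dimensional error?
(C) F⃗ = mv⃗

(A) p⃗ = mv⃗: LHS [L M T^-1], RHS [L M T^-1] ✓ — mass (scalar) times velocity (vector)
(B) v⃗ = d⃗/t: LHS [L T^-1], RHS [L T^-1] ✓ — displacement (vector) divided by time (scalar)
(C) F⃗ = mv⃗: LHS [L M T^-2], RHS [L M T^-1] ✗ — mass times velocity is momentum, not force; should be ma⃗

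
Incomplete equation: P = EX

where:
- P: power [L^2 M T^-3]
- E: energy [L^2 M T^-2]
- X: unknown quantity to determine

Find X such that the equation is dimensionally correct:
X = f (inverse time / frequency (1/t)), dimensions [T^-1]

P has dimensions [L^2 M T^-3]; the rest of the RHS (E) has dimensions [L^2 M T^-2].
So X must have dimensions [T^-1] — X = f (inverse time / frequency (1/t)).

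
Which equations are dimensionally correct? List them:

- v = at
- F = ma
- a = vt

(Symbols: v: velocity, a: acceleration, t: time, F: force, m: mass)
Dimensionally correct: v = at, F = ma
Dimensionally incorrect: a = vt
Ordered (correct first, then incorrect): v = at, F = ma, a = vt

- v = at: LHS [L T^-1], RHS [L T^-1] → correct ✓
- F = ma: LHS [L M T^-2], RHS [L M T^-2] → correct ✓
- a = vt: LHS [L T^-2], RHS [L] → incorrect ✗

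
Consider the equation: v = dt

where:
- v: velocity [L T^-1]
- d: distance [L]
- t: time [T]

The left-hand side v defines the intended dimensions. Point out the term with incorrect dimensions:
The right-hand side term dt

v has dimensions [L T^-1], but dt has dimensions [L T], so the term dt is dimensionally wrong for v.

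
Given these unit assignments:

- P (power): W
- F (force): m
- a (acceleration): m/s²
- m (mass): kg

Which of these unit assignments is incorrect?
F

The variable F (force) should have units N, not m.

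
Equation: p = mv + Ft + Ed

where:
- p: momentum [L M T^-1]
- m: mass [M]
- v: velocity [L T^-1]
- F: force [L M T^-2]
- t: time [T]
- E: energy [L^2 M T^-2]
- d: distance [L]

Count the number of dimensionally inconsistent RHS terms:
1

LHS p: [L M T^-1]
- mv: [L M T^-1] ✓
- Ft: [L M T^-1] ✓
- Ed: [L^3 M T^-2] ✗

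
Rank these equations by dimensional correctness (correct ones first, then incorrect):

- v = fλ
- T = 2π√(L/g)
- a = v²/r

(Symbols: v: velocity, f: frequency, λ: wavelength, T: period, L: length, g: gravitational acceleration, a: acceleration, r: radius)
Dimensionally correct: v = fλ, T = 2π√(L/g), a = v²/r
Dimensionally incorrect: none
Ordered (correct first, then incorrect): v = fλ, T = 2π√(L/g), a = v²/r

- v = fλ: LHS [L T^-1], RHS [L T^-1] → correct ✓
- T = 2π√(L/g): LHS [T], RHS [T] → correct ✓
- a = v²/r: LHS [L T^-2], RHS [L T^-2] → correct ✓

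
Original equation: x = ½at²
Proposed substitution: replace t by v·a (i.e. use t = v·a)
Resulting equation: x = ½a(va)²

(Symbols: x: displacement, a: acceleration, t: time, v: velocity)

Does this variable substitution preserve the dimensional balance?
No

[t] = [T] and [v·a] = [L^2 T^-3]. These differ, so the substitution replaces a quantity by one of different dimensions and the result x = ½a(va)² has LHS [L] vs RHS [L^5 T^-8] — inconsistent.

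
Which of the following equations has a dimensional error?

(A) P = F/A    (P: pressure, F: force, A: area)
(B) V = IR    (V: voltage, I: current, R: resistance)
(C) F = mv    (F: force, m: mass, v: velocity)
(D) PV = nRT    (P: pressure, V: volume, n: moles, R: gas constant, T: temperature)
(C) F = mv

The equation (C) F = mv is dimensionally incorrect.

LHS (F): [L M T^-2]
RHS (mv): [L M T^-1] ✗

The dimensions do not match. The other three equations balance.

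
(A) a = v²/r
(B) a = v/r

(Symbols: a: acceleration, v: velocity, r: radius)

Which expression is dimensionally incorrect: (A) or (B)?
(B)

(A) a = v²/r: LHS [L T^-2], RHS [L T^-2] ✓
(B) a = v/r: LHS [L T^-2], RHS [T^-1] ✗

Expression (B) a = v/r is dimensionally incorrect.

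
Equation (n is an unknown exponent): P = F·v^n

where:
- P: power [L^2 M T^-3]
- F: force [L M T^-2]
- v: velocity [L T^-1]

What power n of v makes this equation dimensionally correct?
n = 1

P has dimensions [L^2 M T^-3]; v has dimensions [L T^-1].
The rest of the RHS has dimensions [L M T^-2], so v^n must supply [L T^-1].
With n = 1: F·v^1 has dimensions [L^2 M T^-3], matching the LHS ✓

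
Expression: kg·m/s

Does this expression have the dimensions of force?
No

The expression kg·m/s has dimensions [L M T^-1], but force has dimensions [L M T^-2].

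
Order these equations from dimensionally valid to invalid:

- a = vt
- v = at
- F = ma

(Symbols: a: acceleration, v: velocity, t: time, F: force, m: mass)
Dimensionally correct: v = at, F = ma
Dimensionally incorrect: a = vt
Ordered (correct first, then incorrect): v = at, F = ma, a = vt

- a = vt: LHS [L T^-2], RHS [L] → incorrect ✗
- v = at: LHS [L T^-1], RHS [L T^-1] → correct ✓
- F = ma: LHS [L M T^-2], RHS [L M T^-2] → correct ✓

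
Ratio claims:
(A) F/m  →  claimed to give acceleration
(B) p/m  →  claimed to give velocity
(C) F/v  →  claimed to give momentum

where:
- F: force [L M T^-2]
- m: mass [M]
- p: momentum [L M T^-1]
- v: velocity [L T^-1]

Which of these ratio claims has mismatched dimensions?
(C) F/v does not give momentum

(A) F/m: [L T^-2] = acceleration [L T^-2] ✓
(B) p/m: [L T^-1] = velocity [L T^-1] ✓
(C) F/v: [M T^-1] ≠ momentum [L M T^-1] ✗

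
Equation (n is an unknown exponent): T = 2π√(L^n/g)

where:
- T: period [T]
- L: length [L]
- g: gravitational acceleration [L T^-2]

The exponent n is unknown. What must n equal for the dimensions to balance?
n = 1

T has dimensions [T]; L has dimensions [L].
With n = 1: 2π√(L^1/g) has dimensions [T], matching the LHS ✓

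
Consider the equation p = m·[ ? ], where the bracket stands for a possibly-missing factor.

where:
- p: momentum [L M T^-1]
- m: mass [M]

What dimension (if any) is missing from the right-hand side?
[L T^-1] — velocity (e.g. v)

p has dimensions [L M T^-1]; m has dimensions [M].
The bracketed factor must supply [L M T^-1] / [M] = [L T^-1].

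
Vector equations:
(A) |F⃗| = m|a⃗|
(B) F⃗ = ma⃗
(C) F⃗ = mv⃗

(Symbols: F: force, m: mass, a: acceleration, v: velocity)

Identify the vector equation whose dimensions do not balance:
(C) F⃗ = mv⃗

(A) |F⃗| = m|a⃗|: LHS [L M T^-2], RHS [L M T^-2] ✓ — magnitudes of vectors are scalars
(B) F⃗ = ma⃗: LHS [L M T^-2], RHS [L M T^-2] ✓ — Force and acceleration are vectors, mass is a scalar
(C) F⃗ = mv⃗: LHS [L M T^-2], RHS [L M T^-1] ✗ — mass times velocity is momentum, not force; should be ma⃗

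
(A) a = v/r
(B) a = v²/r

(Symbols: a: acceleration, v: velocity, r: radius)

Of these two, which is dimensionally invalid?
(A)

(A) a = v/r: LHS [L T^-2], RHS [T^-1] ✗
(B) a = v²/r: LHS [L T^-2], RHS [L T^-2] ✓

Expression (A) a = v/r is dimensionally incorrect.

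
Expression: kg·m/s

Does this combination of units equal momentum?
Yes

The expression kg·m/s has dimensions [L M T^-1], which is exactly momentum [L M T^-1].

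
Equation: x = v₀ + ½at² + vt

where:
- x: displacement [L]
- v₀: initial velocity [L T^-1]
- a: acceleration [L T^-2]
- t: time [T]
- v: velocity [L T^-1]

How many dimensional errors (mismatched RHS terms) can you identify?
1

LHS x: [L]
- v₀: [L T^-1] ✗
- ½at²: [L] ✓
- vt: [L] ✓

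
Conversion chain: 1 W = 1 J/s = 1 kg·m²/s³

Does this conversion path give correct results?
The chain is correct (no errors).

Correct: Watt is Joule per second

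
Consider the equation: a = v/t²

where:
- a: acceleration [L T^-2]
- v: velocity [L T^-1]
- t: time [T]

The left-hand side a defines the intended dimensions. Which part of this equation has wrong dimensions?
The right-hand side term v/t²

a has dimensions [L T^-2], but v/t² has dimensions [L T^-3], so the term v/t² is dimensionally wrong for a.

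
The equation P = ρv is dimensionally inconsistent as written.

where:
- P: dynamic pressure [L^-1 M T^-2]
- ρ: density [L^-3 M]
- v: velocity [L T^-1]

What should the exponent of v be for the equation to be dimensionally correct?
The exponent of v should be 2: P = ρv^2

The LHS P has dimensions [L^-1 M T^-2]; v has dimensions [L T^-1].
As written, the RHS ρv (exponent 1 on v) has dimensions [L^-2 M T^-1], which does not match.
With exponent 2, the RHS ρv^2 has dimensions [L^-1 M T^-2], matching the LHS.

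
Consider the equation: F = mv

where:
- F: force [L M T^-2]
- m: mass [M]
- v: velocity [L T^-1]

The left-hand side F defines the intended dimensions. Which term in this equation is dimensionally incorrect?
The right-hand side term mv

F has dimensions [L M T^-2], but mv has dimensions [L M T^-1], so the term mv is dimensionally wrong for F.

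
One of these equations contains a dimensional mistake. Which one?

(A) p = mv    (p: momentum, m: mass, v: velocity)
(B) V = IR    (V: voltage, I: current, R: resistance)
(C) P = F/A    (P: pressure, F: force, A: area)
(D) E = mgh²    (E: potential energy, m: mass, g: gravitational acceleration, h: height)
(D) E = mgh²

The equation (D) E = mgh² is dimensionally incorrect.

LHS (E): [L^2 M T^-2]
RHS (mgh²): [L^3 M T^-2] ✗

The dimensions do not match. The other three equations balance.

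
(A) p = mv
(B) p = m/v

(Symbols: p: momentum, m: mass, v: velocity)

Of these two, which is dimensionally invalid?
(B)

(A) p = mv: LHS [L M T^-1], RHS [L M T^-1] ✓
(B) p = m/v: LHS [L M T^-1], RHS [L^-1 M T] ✗

Expression (B) p = m/v is dimensionally incorrect.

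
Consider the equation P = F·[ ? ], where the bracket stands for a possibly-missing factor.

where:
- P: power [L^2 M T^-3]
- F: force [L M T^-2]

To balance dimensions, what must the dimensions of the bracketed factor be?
[L T^-1] — velocity (e.g. v)

P has dimensions [L^2 M T^-3]; F has dimensions [L M T^-2].
The bracketed factor must supply [L^2 M T^-3] / [L M T^-2] = [L T^-1].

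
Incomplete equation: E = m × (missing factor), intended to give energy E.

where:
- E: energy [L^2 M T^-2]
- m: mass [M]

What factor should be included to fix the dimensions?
v² (velocity squared), dimensions [L^2 T^-2]

E has dimensions [L^2 M T^-2] and m has dimensions [M].
The missing factor must have dimensions [L^2 M T^-2] / [M] = [L^2 T^-2], i.e. velocity squared (v²).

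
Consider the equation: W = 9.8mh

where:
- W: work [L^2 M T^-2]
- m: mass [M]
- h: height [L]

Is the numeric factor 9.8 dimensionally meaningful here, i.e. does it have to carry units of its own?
Yes

W has dimensions [L^2 M T^-2], while mh alone has dimensions [L M]. For the equation to balance, the factor 9.8 must carry dimensions [L T^-2] — it is a dimensional constant (a numerical value of a physical quantity with its units suppressed), not a pure number.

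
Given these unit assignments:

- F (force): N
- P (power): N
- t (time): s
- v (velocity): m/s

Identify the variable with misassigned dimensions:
P

The variable P (power) should have units W, not N.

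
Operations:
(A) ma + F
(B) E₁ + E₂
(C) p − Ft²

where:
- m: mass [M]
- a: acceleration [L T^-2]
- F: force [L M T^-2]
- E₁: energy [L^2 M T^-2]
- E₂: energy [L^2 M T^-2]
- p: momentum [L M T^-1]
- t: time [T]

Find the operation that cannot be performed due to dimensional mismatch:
(C) p − Ft²

(A) ma + F: ma [L M T^-2] and F [L M T^-2] — same dimensions ✓
(B) E₁ + E₂: E₁ [L^2 M T^-2] and E₂ [L^2 M T^-2] — same dimensions ✓
(C) p − Ft²: p [L M T^-1] and Ft² [L M] — different dimensions cannot be added/subtracted ✗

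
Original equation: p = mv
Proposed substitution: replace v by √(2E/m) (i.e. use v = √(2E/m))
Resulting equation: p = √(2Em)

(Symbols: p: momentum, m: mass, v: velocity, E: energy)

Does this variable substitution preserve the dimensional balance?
Yes

[v] = [L T^-1] and [√(2E/m)] = [L T^-1]. These match, so the substitution replaces a quantity by one of the same dimensions and the result p = √(2Em) has LHS [L M T^-1] vs RHS [L M T^-1] — still consistent.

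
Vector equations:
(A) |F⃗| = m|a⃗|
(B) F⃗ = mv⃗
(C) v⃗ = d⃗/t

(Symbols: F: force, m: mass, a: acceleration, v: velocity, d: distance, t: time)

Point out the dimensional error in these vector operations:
(B) F⃗ = mv⃗

(A) |F⃗| = m|a⃗|: LHS [L M T^-2], RHS [L M T^-2] ✓ — magnitudes of vectors are scalars
(B) F⃗ = mv⃗: LHS [L M T^-2], RHS [L M T^-1] ✗ — mass times velocity is momentum, not force; should be ma⃗
(C) v⃗ = d⃗/t: LHS [L T^-1], RHS [L T^-1] ✓ — displacement (vector) divided by time (scalar)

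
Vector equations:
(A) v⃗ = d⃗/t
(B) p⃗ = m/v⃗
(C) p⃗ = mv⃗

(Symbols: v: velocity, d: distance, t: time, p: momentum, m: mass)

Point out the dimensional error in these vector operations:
(B) p⃗ = m/v⃗

(A) v⃗ = d⃗/t: LHS [L T^-1], RHS [L T^-1] ✓ — displacement (vector) divided by time (scalar)
(B) p⃗ = m/v⃗: LHS [L M T^-1], RHS [L^-1 M T] ✗ — momentum is mass times velocity; should be mv⃗ (and division by a vector is undefined)
(C) p⃗ = mv⃗: LHS [L M T^-1], RHS [L M T^-1] ✓ — mass (scalar) times velocity (vector)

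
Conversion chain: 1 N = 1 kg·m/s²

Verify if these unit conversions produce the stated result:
The chain is correct (no errors).

Correct: Newton is defined as kg·m/s²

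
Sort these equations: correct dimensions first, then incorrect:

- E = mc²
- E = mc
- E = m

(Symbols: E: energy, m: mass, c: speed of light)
Dimensionally correct: E = mc²
Dimensionally incorrect: E = mc, E = m
Ordered (correct first, then incorrect): E = mc², E = mc, E = m

- E = mc²: LHS [L^2 M T^-2], RHS [L^2 M T^-2] → correct ✓
- E = mc: LHS [L^2 M T^-2], RHS [L M T^-1] → incorrect ✗
- E = m: LHS [L^2 M T^-2], RHS [M] → incorrect ✗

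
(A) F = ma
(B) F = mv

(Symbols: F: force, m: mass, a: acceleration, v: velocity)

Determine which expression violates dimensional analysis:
(B)

(A) F = ma: LHS [L M T^-2], RHS [L M T^-2] ✓
(B) F = mv: LHS [L M T^-2], RHS [L M T^-1] ✗

Expression (B) F = mv is dimensionally incorrect.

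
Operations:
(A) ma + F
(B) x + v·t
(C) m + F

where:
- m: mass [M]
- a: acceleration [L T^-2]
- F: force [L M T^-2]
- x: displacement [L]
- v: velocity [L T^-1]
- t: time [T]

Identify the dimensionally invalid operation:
(C) m + F

(A) ma + F: ma [L M T^-2] and F [L M T^-2] — same dimensions ✓
(B) x + v·t: x [L] and v·t [L] — same dimensions ✓
(C) m + F: m [M] and F [L M T^-2] — different dimensions cannot be added/subtracted ✗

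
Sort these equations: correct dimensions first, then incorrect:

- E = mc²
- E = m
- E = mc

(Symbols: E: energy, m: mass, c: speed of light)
Dimensionally correct: E = mc²
Dimensionally incorrect: E = m, E = mc
Ordered (correct first, then incorrect): E = mc², E = m, E = mc

- E = mc²: LHS [L^2 M T^-2], RHS [L^2 M T^-2] → correct ✓
- E = m: LHS [L^2 M T^-2], RHS [M] → incorrect ✗
- E = mc: LHS [L^2 M T^-2], RHS [L M T^-1] → incorrect ✗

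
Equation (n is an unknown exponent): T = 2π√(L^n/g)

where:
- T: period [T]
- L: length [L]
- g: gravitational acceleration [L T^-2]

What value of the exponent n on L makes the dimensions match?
n = 1

T has dimensions [T]; L has dimensions [L].
With n = 1: 2π√(L^1/g) has dimensions [T], matching the LHS ✓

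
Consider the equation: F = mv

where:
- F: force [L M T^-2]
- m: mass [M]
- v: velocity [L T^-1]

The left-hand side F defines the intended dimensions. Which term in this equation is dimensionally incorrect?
The right-hand side term mv

F has dimensions [L M T^-2], but mv has dimensions [L M T^-1], so the term mv is dimensionally wrong for F.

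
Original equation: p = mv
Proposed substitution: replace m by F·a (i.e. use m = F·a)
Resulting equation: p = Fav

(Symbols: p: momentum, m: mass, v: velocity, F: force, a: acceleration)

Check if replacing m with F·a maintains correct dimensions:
No

[m] = [M] and [F·a] = [L^2 M T^-4]. These differ, so the substitution replaces a quantity by one of different dimensions and the result p = Fav has LHS [L M T^-1] vs RHS [L^3 M T^-5] — inconsistent.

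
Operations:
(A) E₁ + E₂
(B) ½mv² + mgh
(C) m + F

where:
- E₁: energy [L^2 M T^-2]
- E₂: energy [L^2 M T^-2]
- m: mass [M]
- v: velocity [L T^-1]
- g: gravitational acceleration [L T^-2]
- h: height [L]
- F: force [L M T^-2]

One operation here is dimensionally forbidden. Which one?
(C) m + F

(A) E₁ + E₂: E₁ [L^2 M T^-2] and E₂ [L^2 M T^-2] — same dimensions ✓
(B) ½mv² + mgh: ½mv² [L^2 M T^-2] and mgh [L^2 M T^-2] — same dimensions ✓
(C) m + F: m [M] and F [L M T^-2] — different dimensions cannot be added/subtracted ✗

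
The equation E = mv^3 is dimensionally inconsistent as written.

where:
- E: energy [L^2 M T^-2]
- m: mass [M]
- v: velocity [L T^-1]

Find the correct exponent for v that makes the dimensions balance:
The exponent of v should be 2: E = mv^2

The LHS E has dimensions [L^2 M T^-2]; v has dimensions [L T^-1].
As written, the RHS mv^3 (exponent 3 on v) has dimensions [L^3 M T^-3], which does not match.
With exponent 2, the RHS mv^2 has dimensions [L^2 M T^-2], matching the LHS.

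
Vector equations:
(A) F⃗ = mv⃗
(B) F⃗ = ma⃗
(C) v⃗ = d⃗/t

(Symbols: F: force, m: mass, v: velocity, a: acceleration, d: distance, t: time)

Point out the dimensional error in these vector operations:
(A) F⃗ = mv⃗

(A) F⃗ = mv⃗: LHS [L M T^-2], RHS [L M T^-1] ✗ — mass times velocity is momentum, not force; should be ma⃗
(B) F⃗ = ma⃗: LHS [L M T^-2], RHS [L M T^-2] ✓ — Force and acceleration are vectors, mass is a scalar
(C) v⃗ = d⃗/t: LHS [L T^-1], RHS [L T^-1] ✓ — displacement (vector) divided by time (scalar)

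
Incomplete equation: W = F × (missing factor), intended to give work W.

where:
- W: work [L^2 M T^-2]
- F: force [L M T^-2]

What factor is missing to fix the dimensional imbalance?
d (distance), dimensions [L]

W has dimensions [L^2 M T^-2] and F has dimensions [L M T^-2].
The missing factor must have dimensions [L^2 M T^-2] / [L M T^-2] = [L], i.e. distance (d).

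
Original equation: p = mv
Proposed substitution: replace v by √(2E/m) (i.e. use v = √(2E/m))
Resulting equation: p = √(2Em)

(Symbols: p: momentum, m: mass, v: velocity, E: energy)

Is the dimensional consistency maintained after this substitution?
Yes

[v] = [L T^-1] and [√(2E/m)] = [L T^-1]. These match, so the substitution replaces a quantity by one of the same dimensions and the result p = √(2Em) has LHS [L M T^-1] vs RHS [L M T^-1] — still consistent.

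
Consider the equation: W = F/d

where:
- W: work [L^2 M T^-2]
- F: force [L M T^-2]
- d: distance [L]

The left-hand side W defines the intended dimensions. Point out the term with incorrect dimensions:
The right-hand side term F/d

W has dimensions [L^2 M T^-2], but F/d has dimensions [M T^-2], so the term F/d is dimensionally wrong for W.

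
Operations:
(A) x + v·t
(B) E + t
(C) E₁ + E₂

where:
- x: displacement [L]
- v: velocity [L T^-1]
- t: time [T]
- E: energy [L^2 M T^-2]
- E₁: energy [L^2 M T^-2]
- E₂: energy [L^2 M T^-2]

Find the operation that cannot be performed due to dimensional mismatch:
(B) E + t

(A) x + v·t: x [L] and v·t [L] — same dimensions ✓
(B) E + t: E [L^2 M T^-2] and t [T] — different dimensions cannot be added/subtracted ✗
(C) E₁ + E₂: E₁ [L^2 M T^-2] and E₂ [L^2 M T^-2] — same dimensions ✓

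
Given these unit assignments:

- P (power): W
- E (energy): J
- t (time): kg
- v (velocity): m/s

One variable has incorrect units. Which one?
t

The variable t (time) should have units s, not kg.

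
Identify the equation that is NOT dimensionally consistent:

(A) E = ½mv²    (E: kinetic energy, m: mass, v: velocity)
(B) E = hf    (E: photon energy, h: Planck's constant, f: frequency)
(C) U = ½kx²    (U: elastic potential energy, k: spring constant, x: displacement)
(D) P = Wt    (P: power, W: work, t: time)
(D) P = Wt

The equation (D) P = Wt is dimensionally incorrect.

LHS (P): [L^2 M T^-3]
RHS (Wt): [L^2 M T^-1] ✗

The dimensions do not match. The other three equations balance.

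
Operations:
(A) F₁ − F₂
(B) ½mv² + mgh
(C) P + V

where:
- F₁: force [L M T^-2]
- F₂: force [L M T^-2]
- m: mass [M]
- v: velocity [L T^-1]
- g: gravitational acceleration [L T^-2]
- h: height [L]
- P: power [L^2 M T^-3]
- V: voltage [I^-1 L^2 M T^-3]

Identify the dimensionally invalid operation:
(C) P + V

(A) F₁ − F₂: F₁ [L M T^-2] and F₂ [L M T^-2] — same dimensions ✓
(B) ½mv² + mgh: ½mv² [L^2 M T^-2] and mgh [L^2 M T^-2] — same dimensions ✓
(C) P + V: P [L^2 M T^-3] and V [I^-1 L^2 M T^-3] — different dimensions cannot be added/subtracted ✗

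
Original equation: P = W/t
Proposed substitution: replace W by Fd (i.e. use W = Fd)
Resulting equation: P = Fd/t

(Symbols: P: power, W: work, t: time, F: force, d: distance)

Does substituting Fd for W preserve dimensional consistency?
Yes

[W] = [L^2 M T^-2] and [Fd] = [L^2 M T^-2]. These match, so the substitution replaces a quantity by one of the same dimensions and the result P = Fd/t has LHS [L^2 M T^-3] vs RHS [L^2 M T^-3] — still consistent.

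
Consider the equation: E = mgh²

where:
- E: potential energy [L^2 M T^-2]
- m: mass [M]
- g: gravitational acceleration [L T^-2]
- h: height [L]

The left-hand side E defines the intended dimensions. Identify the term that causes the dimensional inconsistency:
The right-hand side term mgh²

E has dimensions [L^2 M T^-2], but mgh² has dimensions [L^3 M T^-2], so the term mgh² is dimensionally wrong for E.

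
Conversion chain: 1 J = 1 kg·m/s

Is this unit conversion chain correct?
The chain is incorrect (it contains an error).

Incorrect: Joule is kg·m²/s², not kg·m/s (that is momentum)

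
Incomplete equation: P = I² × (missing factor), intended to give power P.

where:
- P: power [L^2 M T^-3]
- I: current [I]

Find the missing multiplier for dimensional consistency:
R (resistance), dimensions [I^-2 L^2 M T^-3]

P has dimensions [L^2 M T^-3] and I² has dimensions [I^2].
The missing factor must have dimensions [L^2 M T^-3] / [I^2] = [I^-2 L^2 M T^-3], i.e. resistance (R).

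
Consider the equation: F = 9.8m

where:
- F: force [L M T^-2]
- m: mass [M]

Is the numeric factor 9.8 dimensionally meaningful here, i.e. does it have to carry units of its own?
Yes

F has dimensions [L M T^-2], while m alone has dimensions [M]. For the equation to balance, the factor 9.8 must carry dimensions [L T^-2] — it is a dimensional constant (a numerical value of a physical quantity with its units suppressed), not a pure number.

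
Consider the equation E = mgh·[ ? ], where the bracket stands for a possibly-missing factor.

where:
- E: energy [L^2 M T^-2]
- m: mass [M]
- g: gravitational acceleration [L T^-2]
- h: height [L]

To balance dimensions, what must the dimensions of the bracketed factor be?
Nothing is missing — the bracketed factor must be dimensionless.

E has dimensions [L^2 M T^-2] and mgh already has dimensions [L^2 M T^-2], so E = mgh is dimensionally complete.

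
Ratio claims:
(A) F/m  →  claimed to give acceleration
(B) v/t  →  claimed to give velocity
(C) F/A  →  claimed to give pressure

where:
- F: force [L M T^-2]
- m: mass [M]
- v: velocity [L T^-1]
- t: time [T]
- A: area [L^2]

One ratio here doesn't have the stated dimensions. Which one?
(B) v/t does not give velocity

(A) F/m: [L T^-2] = acceleration [L T^-2] ✓
(B) v/t: [L T^-2] ≠ velocity [L T^-1] ✗
(C) F/A: [L^-1 M T^-2] = pressure [L^-1 M T^-2] ✓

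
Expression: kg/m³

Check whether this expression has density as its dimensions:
Yes

The expression kg/m³ has dimensions [L^-3 M], which is exactly density [L^-3 M].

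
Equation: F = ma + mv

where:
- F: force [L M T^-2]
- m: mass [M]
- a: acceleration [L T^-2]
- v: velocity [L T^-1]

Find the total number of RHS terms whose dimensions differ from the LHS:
1

LHS F: [L M T^-2]
- ma: [L M T^-2] ✓
- mv: [L M T^-1] ✗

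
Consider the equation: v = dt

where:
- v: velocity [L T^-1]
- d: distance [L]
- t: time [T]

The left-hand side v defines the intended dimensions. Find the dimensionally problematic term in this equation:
The right-hand side term dt

v has dimensions [L T^-1], but dt has dimensions [L T], so the term dt is dimensionally wrong for v.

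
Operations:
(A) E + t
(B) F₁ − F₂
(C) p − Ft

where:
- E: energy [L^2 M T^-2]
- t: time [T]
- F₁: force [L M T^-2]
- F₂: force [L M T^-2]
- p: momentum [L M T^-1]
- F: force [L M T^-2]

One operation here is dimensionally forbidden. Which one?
(A) E + t

(A) E + t: E [L^2 M T^-2] and t [T] — different dimensions cannot be added/subtracted ✗
(B) F₁ − F₂: F₁ [L M T^-2] and F₂ [L M T^-2] — same dimensions ✓
(C) p − Ft: p [L M T^-1] and Ft [L M T^-1] — same dimensions ✓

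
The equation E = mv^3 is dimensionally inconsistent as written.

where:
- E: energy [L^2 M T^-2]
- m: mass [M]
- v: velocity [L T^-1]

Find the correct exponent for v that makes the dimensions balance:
The exponent of v should be 2: E = mv^2

The LHS E has dimensions [L^2 M T^-2]; v has dimensions [L T^-1].
As written, the RHS mv^3 (exponent 3 on v) has dimensions [L^3 M T^-3], which does not match.
With exponent 2, the RHS mv^2 has dimensions [L^2 M T^-2], matching the LHS.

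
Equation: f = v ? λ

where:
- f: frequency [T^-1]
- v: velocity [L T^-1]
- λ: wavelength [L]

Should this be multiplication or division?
division (÷): f = v ÷ λ

f [T^-1]; v [L T^-1]; λ [L].
v × λ → [L^2 T^-1] ✗
v ÷ λ → [T^-1] ✓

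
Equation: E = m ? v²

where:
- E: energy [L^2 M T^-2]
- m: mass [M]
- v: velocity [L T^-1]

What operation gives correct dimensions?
multiplication (×): E = m × v²

E [L^2 M T^-2]; m [M]; v² [L^2 T^-2].
m × v² → [L^2 M T^-2] ✓
m ÷ v² → [L^-2 M T^2] ✗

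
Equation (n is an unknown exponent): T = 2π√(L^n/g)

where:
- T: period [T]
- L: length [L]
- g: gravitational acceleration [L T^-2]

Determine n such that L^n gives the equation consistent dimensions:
n = 1

T has dimensions [T]; L has dimensions [L].
With n = 1: 2π√(L^1/g) has dimensions [T], matching the LHS ✓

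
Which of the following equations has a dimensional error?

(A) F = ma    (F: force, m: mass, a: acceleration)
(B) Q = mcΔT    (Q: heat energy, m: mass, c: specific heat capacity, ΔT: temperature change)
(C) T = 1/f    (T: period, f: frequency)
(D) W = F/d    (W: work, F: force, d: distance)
(D) W = F/d

The equation (D) W = F/d is dimensionally incorrect.

LHS (W): [L^2 M T^-2]
RHS (F/d): [M T^-2] ✗

The dimensions do not match. The other three equations balance.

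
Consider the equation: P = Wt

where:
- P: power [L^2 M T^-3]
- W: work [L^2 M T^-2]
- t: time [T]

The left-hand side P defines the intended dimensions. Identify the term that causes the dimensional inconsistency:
The right-hand side term Wt

P has dimensions [L^2 M T^-3], but Wt has dimensions [L^2 M T^-1], so the term Wt is dimensionally wrong for P.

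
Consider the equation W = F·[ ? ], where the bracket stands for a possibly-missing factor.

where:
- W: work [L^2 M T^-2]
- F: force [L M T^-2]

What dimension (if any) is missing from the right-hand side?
[L] — length (e.g. a distance d)

W has dimensions [L^2 M T^-2]; F has dimensions [L M T^-2].
The bracketed factor must supply [L^2 M T^-2] / [L M T^-2] = [L].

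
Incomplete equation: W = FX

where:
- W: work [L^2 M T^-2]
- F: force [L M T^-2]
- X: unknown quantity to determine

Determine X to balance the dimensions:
X = d (distance), dimensions [L]

W has dimensions [L^2 M T^-2]; the rest of the RHS (F) has dimensions [L M T^-2].
So X must have dimensions [L] — X = d (distance).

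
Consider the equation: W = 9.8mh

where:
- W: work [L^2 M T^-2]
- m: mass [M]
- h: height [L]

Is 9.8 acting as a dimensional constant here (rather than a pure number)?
Yes

W has dimensions [L^2 M T^-2], while mh alone has dimensions [L M]. For the equation to balance, the factor 9.8 must carry dimensions [L T^-2] — it is a dimensional constant (a numerical value of a physical quantity with its units suppressed), not a pure number.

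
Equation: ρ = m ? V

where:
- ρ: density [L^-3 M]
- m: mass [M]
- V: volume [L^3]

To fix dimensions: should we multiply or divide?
division (÷): ρ = m ÷ V

ρ [L^-3 M]; m [M]; V [L^3].
m × V → [L^3 M] ✗
m ÷ V → [L^-3 M] ✓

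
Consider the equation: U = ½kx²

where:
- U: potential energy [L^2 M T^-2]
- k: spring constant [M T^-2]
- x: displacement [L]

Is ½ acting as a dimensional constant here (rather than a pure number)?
No

U has dimensions [L^2 M T^-2] and kx² already has dimensions [L^2 M T^-2], so the equation balances without ½ contributing any dimensions. ½ is a pure (dimensionless) number; changing or removing it would not affect dimensional consistency.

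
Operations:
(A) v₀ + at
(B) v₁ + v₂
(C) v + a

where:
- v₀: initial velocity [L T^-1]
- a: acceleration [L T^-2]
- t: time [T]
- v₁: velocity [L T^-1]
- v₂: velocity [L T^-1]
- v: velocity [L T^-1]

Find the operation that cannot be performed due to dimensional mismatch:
(C) v + a

(A) v₀ + at: v₀ [L T^-1] and at [L T^-1] — same dimensions ✓
(B) v₁ + v₂: v₁ [L T^-1] and v₂ [L T^-1] — same dimensions ✓
(C) v + a: v [L T^-1] and a [L T^-2] — different dimensions cannot be added/subtracted ✗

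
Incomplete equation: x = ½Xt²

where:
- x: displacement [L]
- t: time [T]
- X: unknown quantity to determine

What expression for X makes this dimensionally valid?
X = a (acceleration), dimensions [L T^-2]

x has dimensions [L]; the rest of the RHS (½ t²) has dimensions [T^2].
So X must have dimensions [L T^-2] — X = a (acceleration).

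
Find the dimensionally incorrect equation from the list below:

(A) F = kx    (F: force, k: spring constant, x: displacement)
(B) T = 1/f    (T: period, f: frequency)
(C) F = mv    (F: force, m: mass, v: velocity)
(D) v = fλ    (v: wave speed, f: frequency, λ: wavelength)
(C) F = mv

The equation (C) F = mv is dimensionally incorrect.

LHS (F): [L M T^-2]
RHS (mv): [L M T^-1] ✗

The dimensions do not match. The other three equations balance.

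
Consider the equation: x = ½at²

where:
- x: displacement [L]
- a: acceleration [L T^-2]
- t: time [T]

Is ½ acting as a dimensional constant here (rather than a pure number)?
No

x has dimensions [L] and at² already has dimensions [L], so the equation balances without ½ contributing any dimensions. ½ is a pure (dimensionless) number; changing or removing it would not affect dimensional consistency.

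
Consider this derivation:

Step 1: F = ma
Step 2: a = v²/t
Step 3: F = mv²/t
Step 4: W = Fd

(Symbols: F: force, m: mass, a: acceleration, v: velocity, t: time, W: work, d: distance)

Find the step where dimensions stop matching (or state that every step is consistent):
Step 2

Step 1: F = ma → LHS [L M T^-2], RHS [L M T^-2] ✓
Step 2: a = v²/t → LHS [L T^-2], RHS [L^2 T^-3] ✗

The first dimensional inconsistency appears in step 2: a = v²/t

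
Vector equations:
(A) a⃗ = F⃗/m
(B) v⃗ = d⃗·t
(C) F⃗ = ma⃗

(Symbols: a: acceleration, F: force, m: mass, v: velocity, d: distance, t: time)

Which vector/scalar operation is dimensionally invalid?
(B) v⃗ = d⃗·t

(A) a⃗ = F⃗/m: LHS [L T^-2], RHS [L T^-2] ✓ — force (vector) divided by mass (scalar)
(B) v⃗ = d⃗·t: LHS [L T^-1], RHS [L T] ✗ — velocity is displacement per time; should be d⃗/t
(C) F⃗ = ma⃗: LHS [L M T^-2], RHS [L M T^-2] ✓ — Force and acceleration are vectors, mass is a scalar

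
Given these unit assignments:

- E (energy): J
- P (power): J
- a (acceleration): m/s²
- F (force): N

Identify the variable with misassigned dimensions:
P

The variable P (power) should have units W, not J.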